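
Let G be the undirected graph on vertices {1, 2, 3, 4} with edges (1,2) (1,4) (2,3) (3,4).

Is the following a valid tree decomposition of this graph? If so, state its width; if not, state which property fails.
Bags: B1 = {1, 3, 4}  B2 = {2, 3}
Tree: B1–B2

No — edge (1,2) lies in no bag.

A tree decomposition must satisfy three properties: every vertex lies in some bag; for every edge, both endpoints lie together in some bag; and for every vertex, the bags containing it form a connected subtree. Here edge (1,2) lies in no bag, so the decomposition is invalid.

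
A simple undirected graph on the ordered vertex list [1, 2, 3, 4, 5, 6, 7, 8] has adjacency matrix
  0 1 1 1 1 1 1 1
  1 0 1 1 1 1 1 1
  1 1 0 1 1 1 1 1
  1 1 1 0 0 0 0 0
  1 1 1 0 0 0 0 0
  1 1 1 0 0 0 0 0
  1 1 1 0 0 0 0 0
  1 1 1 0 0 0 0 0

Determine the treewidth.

3

A width-3 tree decomposition is:
Bags: B1 = {1, 2, 3, 4}  B2 = {1, 2, 3, 6}  B3 = {1, 2, 3, 8}  B4 = {1, 2, 3, 7}  B5 = {1, 2, 3, 5}
Tree: B1–B2, B2–B3, B1–B4, B3–B5
Every bag has size at most 4, so the width is 4 − 1 = 3 and tw(G) ≤ 3. On the other hand G contains the 4-clique {1, 2, 3, 4}. A clique must lie in a single bag of any decomposition, so no decomposition can have width below 3. Combining the bounds, tw(G) = 3.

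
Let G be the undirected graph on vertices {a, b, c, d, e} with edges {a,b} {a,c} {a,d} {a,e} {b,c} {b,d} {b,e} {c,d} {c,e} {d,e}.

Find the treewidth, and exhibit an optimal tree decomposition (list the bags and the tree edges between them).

A single bag containing all 5 vertices is trivially a valid decomposition of width 4. On the other hand G contains the 5-clique {a, b, c, d, e}. A clique must lie in a single bag of any decomposition, so no decomposition can have width below 4. Combining the bounds, tw(G) = 4.

Treewidth 4.
One optimal decomposition is:
Bags: B1 = {a, b, c, d, e}
Tree: (single bag)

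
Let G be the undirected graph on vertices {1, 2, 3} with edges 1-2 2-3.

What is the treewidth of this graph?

1

A width-1 tree decomposition is:
Bags: B1 = {2, 3}  B2 = {1, 2}
Tree: B1–B2
Each bag holds 2 vertices, so the decomposition has width 1, which upper-bounds the treewidth. G has an edge, so its treewidth is at least 1. The upper and lower bounds meet at 1, so that is the treewidth.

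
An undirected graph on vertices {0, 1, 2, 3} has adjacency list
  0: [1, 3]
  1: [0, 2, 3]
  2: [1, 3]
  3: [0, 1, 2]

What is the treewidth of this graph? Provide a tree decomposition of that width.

Treewidth 2.
One optimal decomposition is:
Bags: B1 = {1, 2, 3}  B2 = {0, 1, 3}
Tree: B1–B2

Each bag holds 3 vertices, so the decomposition has width 2, which upper-bounds the treewidth. For the lower bound, the 3 vertices {0, 1, 3} are pairwise adjacent, and any tree decomposition puts a clique entirely inside one bag — forcing width ≥ 2. The upper and lower bounds meet at 2, so that is the treewidth.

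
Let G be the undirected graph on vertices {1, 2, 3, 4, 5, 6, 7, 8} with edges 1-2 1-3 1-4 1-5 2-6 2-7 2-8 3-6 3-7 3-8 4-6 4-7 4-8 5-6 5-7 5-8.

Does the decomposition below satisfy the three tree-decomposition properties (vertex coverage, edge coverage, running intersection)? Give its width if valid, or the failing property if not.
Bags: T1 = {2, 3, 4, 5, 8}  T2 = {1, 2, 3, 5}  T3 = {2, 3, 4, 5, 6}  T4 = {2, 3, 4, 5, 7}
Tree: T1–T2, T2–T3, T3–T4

No — edge (4,1) lies in no bag.

A tree decomposition must satisfy three properties: every vertex lies in some bag; for every edge, both endpoints lie together in some bag; and for every vertex, the bags containing it form a connected subtree. Here edge (4,1) lies in no bag, so the decomposition is invalid.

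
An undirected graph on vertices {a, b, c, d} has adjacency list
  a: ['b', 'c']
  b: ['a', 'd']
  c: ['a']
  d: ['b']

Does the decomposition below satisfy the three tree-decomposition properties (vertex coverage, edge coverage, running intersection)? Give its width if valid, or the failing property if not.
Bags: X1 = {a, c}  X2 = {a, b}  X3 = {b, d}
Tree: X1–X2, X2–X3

Every vertex of G appears in some bag (union = {a, b, c, d}); every edge is covered by a bag; and for each vertex v the set of bags containing v is connected in the bag tree. The decomposition is therefore valid. The largest bag has 2 vertices, so the width is 1.

Yes; width 1.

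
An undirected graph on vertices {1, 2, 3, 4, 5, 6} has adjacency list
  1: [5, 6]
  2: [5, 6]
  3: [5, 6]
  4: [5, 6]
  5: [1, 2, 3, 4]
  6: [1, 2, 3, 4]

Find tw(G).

A width-2 tree decomposition is:
Bags: B1 = {1, 5, 6}  B2 = {3, 5, 6}  B3 = {4, 5, 6}  B4 = {2, 5, 6}
Tree: B1–B2, B2–B3, B3–B4
Each bag holds 3 vertices, so the decomposition has width 2, which upper-bounds the treewidth. The edges 1–6–3–5–1 form a cycle, so G is not a tree and its treewidth is at least 2. Therefore the treewidth is 2.

2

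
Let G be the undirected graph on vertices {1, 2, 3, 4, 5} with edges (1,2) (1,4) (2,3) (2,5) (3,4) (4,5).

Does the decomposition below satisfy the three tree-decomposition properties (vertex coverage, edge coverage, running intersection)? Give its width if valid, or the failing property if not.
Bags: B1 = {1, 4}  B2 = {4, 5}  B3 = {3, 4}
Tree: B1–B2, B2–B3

A tree decomposition must satisfy three properties: every vertex lies in some bag; for every edge, both endpoints lie together in some bag; and for every vertex, the bags containing it form a connected subtree. Here vertex 2 appears in no bag, so the decomposition is invalid.

No — vertex 2 appears in no bag.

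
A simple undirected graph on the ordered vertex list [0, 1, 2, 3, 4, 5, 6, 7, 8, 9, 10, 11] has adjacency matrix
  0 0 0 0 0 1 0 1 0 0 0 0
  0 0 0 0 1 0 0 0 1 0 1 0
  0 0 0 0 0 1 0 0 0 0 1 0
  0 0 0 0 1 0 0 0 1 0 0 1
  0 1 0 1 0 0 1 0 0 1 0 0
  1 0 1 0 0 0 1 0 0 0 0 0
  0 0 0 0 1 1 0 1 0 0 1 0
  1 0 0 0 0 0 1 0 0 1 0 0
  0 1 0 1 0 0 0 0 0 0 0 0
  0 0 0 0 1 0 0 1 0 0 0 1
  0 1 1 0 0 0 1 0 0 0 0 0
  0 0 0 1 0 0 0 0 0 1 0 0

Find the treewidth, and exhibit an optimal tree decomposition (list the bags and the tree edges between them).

Every bag has size at most 4, so the width is 4 − 1 = 3 and tw(G) ≤ 3. For the lower bound: the 4 vertex sets {0,2,5}, {10}, {6}, {1,4,7,9} are disjoint, each induces a connected subgraph, and every pair is joined by at least one edge of G. Contracting each set to a single vertex therefore yields K_{4} as a minor, and since treewidth is minor-monotone, tw(G) ≥ tw(K_{4}) = 3. Therefore the treewidth is 3.

Treewidth 3.
One optimal decomposition is:
Bags: B1 = {0, 2, 5, 10}  B2 = {0, 5, 6, 10}  B3 = {0, 6, 7, 10}  B4 = {1, 6, 7, 10}  B5 = {1, 4, 6, 7}  B6 = {1, 4, 7, 9}  B7 = {1, 4, 8, 9}  B8 = {3, 4, 8, 9}  B9 = {3, 8, 9, 11}
Tree: B1–B2, B2–B3, B3–B4, B4–B5, B5–B6, B6–B7, B7–B8, B8–B9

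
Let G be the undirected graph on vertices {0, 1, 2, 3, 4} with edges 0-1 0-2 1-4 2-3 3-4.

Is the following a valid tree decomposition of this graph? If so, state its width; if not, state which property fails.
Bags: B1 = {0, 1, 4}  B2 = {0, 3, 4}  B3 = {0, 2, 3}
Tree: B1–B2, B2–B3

Vertex coverage: the bags together contain {0, 1, 2, 3, 4}, the full vertex set. Edge coverage: each edge of G has both endpoints in at least one bag. Running intersection: for every vertex, the bags containing it form a connected subtree. All three properties hold, so this is a valid tree decomposition of width max|bag| − 1 = 2, and hence tw(G) ≤ 2.

Yes; width 2.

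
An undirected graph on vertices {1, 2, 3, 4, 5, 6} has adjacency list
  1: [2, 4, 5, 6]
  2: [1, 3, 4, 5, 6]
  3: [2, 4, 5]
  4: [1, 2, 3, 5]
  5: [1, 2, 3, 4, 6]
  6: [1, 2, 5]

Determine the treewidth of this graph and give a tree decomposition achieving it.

Each bag holds 4 vertices, so the decomposition has width 3, which upper-bounds the treewidth. For the lower bound, the 4 vertices {1, 2, 4, 5} are pairwise adjacent, and any tree decomposition puts a clique entirely inside one bag — forcing width ≥ 3. Hence tw(G) = 3 exactly.

Treewidth 3.
One such decomposition:
Bags: B1 = {1, 2, 5, 6}  B2 = {1, 2, 4, 5}  B3 = {2, 3, 4, 5}
Tree: B1–B2, B2–B3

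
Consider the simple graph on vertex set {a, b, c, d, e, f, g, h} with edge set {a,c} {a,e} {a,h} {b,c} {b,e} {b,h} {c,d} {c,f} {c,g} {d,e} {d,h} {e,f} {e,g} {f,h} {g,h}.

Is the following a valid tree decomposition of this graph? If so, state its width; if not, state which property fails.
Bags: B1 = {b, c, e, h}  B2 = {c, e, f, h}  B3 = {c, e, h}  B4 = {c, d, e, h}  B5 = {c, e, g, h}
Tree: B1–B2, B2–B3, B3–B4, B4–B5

No — vertex a appears in no bag.

A tree decomposition must satisfy three properties: every vertex lies in some bag; for every edge, both endpoints lie together in some bag; and for every vertex, the bags containing it form a connected subtree. Here vertex a appears in no bag, so the decomposition is invalid.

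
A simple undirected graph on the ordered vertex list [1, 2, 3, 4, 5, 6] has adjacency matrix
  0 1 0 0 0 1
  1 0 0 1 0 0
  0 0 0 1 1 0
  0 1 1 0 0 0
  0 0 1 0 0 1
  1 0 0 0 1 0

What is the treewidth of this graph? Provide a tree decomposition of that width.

The largest bag has 3 vertices, giving width 2; this decomposition certifies tw(G) ≤ 2. The edges 3–5–6–1–2–4–3 form a cycle, so G is not a tree and its treewidth is at least 2. The upper and lower bounds meet at 2, so that is the treewidth.

Treewidth 2.
Bags: B1 = {3, 5, 6}  B2 = {1, 3, 6}  B3 = {1, 2, 3}  B4 = {2, 3, 4}
Tree: B1–B2, B2–B3, B3–B4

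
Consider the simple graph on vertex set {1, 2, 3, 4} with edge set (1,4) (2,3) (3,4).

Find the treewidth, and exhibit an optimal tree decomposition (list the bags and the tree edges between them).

Treewidth 1.
One such decomposition:
Bags: B1 = {3, 4}  B2 = {2, 3}  B3 = {1, 4}
Tree: B1–B2, B1–B3

Each bag holds 2 vertices, so the decomposition has width 1, which upper-bounds the treewidth. Any graph with an edge has treewidth ≥ 1, and G has the edge 3–4. Combining the bounds, tw(G) = 1.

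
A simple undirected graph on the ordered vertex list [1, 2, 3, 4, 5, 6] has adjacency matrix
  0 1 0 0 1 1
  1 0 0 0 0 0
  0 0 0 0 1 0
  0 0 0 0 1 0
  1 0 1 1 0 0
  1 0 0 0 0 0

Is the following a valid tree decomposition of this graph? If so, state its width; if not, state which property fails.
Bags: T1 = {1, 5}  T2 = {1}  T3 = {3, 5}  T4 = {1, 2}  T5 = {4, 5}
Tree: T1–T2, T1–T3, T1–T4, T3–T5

A tree decomposition must satisfy three properties: every vertex lies in some bag; for every edge, both endpoints lie together in some bag; and for every vertex, the bags containing it form a connected subtree. Here vertex 6 appears in no bag, so the decomposition is invalid.

No — vertex 6 appears in no bag.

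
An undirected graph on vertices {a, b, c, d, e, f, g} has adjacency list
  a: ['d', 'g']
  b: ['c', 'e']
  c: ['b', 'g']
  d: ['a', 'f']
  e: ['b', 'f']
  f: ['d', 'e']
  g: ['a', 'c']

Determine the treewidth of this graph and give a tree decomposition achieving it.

Each bag holds 3 vertices, so the decomposition has width 2, which upper-bounds the treewidth. The edges d–f–e–b–c–g–a–d form a cycle, so G is not a tree and its treewidth is at least 2. The upper and lower bounds meet at 2, so that is the treewidth.

Treewidth 2.
One such decomposition:
Bags: B1 = {d, e, f}  B2 = {b, d, e}  B3 = {b, c, d}  B4 = {c, d, g}  B5 = {a, d, g}
Tree: B1–B2, B2–B3, B3–B4, B4–B5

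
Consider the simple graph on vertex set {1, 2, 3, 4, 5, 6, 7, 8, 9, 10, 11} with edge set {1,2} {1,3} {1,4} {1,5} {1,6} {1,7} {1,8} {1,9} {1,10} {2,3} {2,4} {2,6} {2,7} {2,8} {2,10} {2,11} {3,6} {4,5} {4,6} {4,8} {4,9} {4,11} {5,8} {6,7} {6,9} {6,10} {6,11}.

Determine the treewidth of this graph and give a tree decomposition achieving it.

The largest bag has 4 vertices, giving width 3; this decomposition certifies tw(G) ≤ 3. For the lower bound, the 4 vertices {1, 4, 6, 9} are pairwise adjacent, and any tree decomposition puts a clique entirely inside one bag — forcing width ≥ 3. Hence tw(G) = 3 exactly.

Treewidth 3.
One such decomposition:
Bags: B1 = {1, 2, 4, 6}  B2 = {1, 2, 3, 6}  B3 = {1, 2, 6, 10}  B4 = {1, 2, 6, 7}  B5 = {1, 2, 4, 8}  B6 = {2, 4, 6, 11}  B7 = {1, 4, 5, 8}  B8 = {1, 4, 6, 9}
Tree: B1–B2, B2–B3, B3–B4, B1–B5, B1–B6, B5–B7, B1–B8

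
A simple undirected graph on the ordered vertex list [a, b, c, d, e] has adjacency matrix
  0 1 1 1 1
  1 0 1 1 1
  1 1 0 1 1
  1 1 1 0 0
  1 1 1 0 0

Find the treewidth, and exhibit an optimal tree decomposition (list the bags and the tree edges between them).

Treewidth 3.
Bags: B1 = {a, b, c, e}  B2 = {a, b, c, d}
Tree: B1–B2

The largest bag has 4 vertices, giving width 3; this decomposition certifies tw(G) ≤ 3. Conversely, {a, b, c, d} is a clique of size 4, and the vertices of any clique must share a bag in every tree decomposition; so some bag has ≥ 4 vertices and tw(G) ≥ 3. Therefore the treewidth is 3.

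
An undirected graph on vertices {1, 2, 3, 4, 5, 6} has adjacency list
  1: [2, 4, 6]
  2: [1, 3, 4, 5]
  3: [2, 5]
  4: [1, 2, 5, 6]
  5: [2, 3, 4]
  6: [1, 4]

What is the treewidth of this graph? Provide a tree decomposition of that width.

The largest bag has 3 vertices, giving width 2; this decomposition certifies tw(G) ≤ 2. On the other hand G contains the 3-clique {2, 3, 5}. A clique must lie in a single bag of any decomposition, so no decomposition can have width below 2. Combining the bounds, tw(G) = 2.

Treewidth 2.
Bags: B1 = {1, 2, 4}  B2 = {2, 4, 5}  B3 = {1, 4, 6}  B4 = {2, 3, 5}
Tree: B1–B2, B1–B3, B2–B4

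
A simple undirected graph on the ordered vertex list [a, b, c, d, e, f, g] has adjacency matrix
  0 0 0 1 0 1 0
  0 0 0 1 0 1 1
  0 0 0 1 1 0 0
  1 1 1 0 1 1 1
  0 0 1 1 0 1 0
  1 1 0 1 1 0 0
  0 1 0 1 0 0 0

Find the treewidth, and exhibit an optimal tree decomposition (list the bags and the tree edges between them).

The largest bag has 3 vertices, giving width 2; this decomposition certifies tw(G) ≤ 2. For the lower bound, the 3 vertices {b, d, g} are pairwise adjacent, and any tree decomposition puts a clique entirely inside one bag — forcing width ≥ 2. Hence tw(G) = 2 exactly.

Treewidth 2.
One optimal decomposition is:
Bags: B1 = {a, d, f}  B2 = {b, d, f}  B3 = {d, e, f}  B4 = {b, d, g}  B5 = {c, d, e}
Tree: B1–B2, B2–B3, B2–B4, B3–B5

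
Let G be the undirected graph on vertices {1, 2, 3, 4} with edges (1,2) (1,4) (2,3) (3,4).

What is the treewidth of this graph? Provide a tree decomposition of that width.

The largest bag has 3 vertices, giving width 2; this decomposition certifies tw(G) ≤ 2. The edges 2–1–4–3–2 form a cycle, so G is not a tree and its treewidth is at least 2. Combining the bounds, tw(G) = 2.

Treewidth 2.
Bags: B1 = {1, 2, 4}  B2 = {2, 3, 4}
Tree: B1–B2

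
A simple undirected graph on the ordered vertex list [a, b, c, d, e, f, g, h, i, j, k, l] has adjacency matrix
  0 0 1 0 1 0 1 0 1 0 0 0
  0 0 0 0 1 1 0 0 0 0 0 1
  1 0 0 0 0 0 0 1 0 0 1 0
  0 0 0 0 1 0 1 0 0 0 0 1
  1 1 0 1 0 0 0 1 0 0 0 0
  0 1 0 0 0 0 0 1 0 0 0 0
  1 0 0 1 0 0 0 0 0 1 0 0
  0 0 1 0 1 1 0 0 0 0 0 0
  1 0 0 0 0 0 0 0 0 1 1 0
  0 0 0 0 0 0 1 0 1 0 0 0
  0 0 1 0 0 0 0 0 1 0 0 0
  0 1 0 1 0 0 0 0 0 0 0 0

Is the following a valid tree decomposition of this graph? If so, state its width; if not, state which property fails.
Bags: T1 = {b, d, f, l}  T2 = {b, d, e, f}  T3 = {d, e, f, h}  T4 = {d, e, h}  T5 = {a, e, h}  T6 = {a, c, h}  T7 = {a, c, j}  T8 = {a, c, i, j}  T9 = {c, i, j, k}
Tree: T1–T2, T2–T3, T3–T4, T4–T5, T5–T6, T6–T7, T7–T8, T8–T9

No — vertex g appears in no bag.

A tree decomposition must satisfy three properties: every vertex lies in some bag; for every edge, both endpoints lie together in some bag; and for every vertex, the bags containing it form a connected subtree. Here vertex g appears in no bag, so the decomposition is invalid.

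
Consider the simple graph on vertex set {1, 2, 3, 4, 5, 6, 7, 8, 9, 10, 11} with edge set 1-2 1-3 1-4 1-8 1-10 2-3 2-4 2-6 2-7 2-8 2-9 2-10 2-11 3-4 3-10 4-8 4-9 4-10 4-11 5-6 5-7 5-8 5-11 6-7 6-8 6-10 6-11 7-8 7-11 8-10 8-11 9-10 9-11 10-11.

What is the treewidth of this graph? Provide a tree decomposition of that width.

Every bag has size at most 5, so the width is 5 − 1 = 4 and tw(G) ≤ 4. For the lower bound, the 5 vertices {1, 2, 4, 8, 10} are pairwise adjacent, and any tree decomposition puts a clique entirely inside one bag — forcing width ≥ 4. Therefore the treewidth is 4.

Treewidth 4.
Bags: B1 = {2, 4, 8, 10, 11}  B2 = {1, 2, 4, 8, 10}  B3 = {2, 6, 8, 10, 11}  B4 = {2, 4, 9, 10, 11}  B5 = {2, 6, 7, 8, 11}  B6 = {5, 6, 7, 8, 11}  B7 = {1, 2, 3, 4, 10}
Tree: B1–B2, B1–B3, B1–B4, B3–B5, B5–B6, B2–B7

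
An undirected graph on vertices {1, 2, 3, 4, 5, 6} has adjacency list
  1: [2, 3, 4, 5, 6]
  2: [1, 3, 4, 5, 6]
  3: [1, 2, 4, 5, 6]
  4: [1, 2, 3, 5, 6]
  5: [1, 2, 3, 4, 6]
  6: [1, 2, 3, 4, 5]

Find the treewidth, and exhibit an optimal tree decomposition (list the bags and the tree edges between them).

Treewidth 5.
One such decomposition:
Bags: B1 = {1, 2, 3, 4, 5, 6}
Tree: (single bag)

With just one bag of size 6, the width is 6 − 1 = 5, so tw(G) ≤ 5. For the lower bound, the 6 vertices {1, 2, 3, 4, 5, 6} are pairwise adjacent, and any tree decomposition puts a clique entirely inside one bag — forcing width ≥ 5. The upper and lower bounds meet at 5, so that is the treewidth.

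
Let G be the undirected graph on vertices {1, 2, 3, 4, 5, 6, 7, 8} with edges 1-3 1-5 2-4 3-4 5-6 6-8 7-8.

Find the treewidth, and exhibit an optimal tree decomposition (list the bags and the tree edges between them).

Treewidth 1.
One such decomposition:
Bags: B1 = {2, 4}  B2 = {3, 4}  B3 = {1, 3}  B4 = {1, 5}  B5 = {5, 6}  B6 = {6, 8}  B7 = {7, 8}
Tree: B1–B2, B2–B3, B3–B4, B4–B5, B5–B6, B6–B7

Every bag has size at most 2, so the width is 2 − 1 = 1 and tw(G) ≤ 1. Since G has at least one edge (e.g. 2–4), it is not an edgeless graph, so tw(G) ≥ 1. Therefore the treewidth is 1.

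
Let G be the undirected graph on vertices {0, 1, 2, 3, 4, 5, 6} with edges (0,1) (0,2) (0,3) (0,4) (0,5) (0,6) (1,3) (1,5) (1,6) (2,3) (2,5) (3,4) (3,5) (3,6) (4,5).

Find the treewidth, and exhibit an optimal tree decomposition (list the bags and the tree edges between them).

Treewidth 3.
Bags: B1 = {0, 2, 3, 5}  B2 = {0, 1, 3, 5}  B3 = {0, 1, 3, 6}  B4 = {0, 3, 4, 5}
Tree: B1–B2, B2–B3, B1–B4

Each bag holds 4 vertices, so the decomposition has width 3, which upper-bounds the treewidth. On the other hand G contains the 4-clique {0, 1, 3, 5}. A clique must lie in a single bag of any decomposition, so no decomposition can have width below 3. Hence tw(G) = 3 exactly.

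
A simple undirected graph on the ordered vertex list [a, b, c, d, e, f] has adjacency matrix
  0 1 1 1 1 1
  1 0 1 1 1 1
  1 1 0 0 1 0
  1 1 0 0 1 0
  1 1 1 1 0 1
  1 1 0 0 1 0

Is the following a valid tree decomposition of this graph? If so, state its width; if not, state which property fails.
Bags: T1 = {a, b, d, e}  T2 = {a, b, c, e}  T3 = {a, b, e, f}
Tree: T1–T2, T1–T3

Yes; width 3.

Vertex coverage: the bags together contain {a, b, c, d, e, f}, the full vertex set. Edge coverage: each edge of G has both endpoints in at least one bag. Running intersection: for every vertex, the bags containing it form a connected subtree. All three properties hold, so this is a valid tree decomposition of width max|bag| − 1 = 3, and hence tw(G) ≤ 3.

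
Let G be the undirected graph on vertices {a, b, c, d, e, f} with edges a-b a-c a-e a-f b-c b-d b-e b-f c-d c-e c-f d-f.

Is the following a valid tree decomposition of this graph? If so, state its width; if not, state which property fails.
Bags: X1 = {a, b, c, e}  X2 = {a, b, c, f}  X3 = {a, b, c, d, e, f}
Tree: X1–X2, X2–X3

No — bags containing vertex e are not connected in the tree.

A tree decomposition must satisfy three properties: every vertex lies in some bag; for every edge, both endpoints lie together in some bag; and for every vertex, the bags containing it form a connected subtree. Here bags containing vertex e are not connected in the tree, so the decomposition is invalid.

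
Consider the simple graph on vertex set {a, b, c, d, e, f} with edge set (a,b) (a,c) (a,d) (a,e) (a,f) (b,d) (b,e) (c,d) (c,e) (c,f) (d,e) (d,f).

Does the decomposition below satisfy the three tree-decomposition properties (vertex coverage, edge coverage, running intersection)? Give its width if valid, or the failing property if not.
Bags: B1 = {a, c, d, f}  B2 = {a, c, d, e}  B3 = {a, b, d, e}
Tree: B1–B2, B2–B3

Yes; width 3.

Checking the three conditions: (i) the bags cover all of {a, b, c, d, e, f}; (ii) for each edge, some bag contains both endpoints; (iii) the bags containing any fixed vertex form a subtree. All hold, so the decomposition is valid with width 4 − 1 = 3.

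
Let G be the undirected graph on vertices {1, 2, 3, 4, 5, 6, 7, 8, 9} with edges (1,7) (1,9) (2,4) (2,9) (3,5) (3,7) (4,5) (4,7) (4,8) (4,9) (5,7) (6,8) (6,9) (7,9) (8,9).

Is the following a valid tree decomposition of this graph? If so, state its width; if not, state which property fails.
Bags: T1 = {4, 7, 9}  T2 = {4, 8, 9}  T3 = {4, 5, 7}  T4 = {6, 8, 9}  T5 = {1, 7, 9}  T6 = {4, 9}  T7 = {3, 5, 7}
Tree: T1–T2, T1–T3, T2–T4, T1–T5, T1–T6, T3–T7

No — vertex 2 appears in no bag.

A tree decomposition must satisfy three properties: every vertex lies in some bag; for every edge, both endpoints lie together in some bag; and for every vertex, the bags containing it form a connected subtree. Here vertex 2 appears in no bag, so the decomposition is invalid.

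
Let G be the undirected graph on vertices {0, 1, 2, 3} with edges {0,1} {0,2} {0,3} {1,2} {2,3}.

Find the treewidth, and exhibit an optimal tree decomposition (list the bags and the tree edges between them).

Each bag holds 3 vertices, so the decomposition has width 2, which upper-bounds the treewidth. For the lower bound, the 3 vertices {0, 1, 2} are pairwise adjacent, and any tree decomposition puts a clique entirely inside one bag — forcing width ≥ 2. Therefore the treewidth is 2.

Treewidth 2.
One optimal decomposition is:
Bags: B1 = {0, 1, 2}  B2 = {0, 2, 3}
Tree: B1–B2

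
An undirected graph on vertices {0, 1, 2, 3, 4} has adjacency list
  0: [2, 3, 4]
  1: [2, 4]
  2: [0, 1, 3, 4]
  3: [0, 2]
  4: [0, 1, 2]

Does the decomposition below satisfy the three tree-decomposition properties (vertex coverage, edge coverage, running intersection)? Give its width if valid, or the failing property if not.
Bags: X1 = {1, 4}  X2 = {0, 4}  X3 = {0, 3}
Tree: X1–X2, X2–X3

No — vertex 2 appears in no bag.

A tree decomposition must satisfy three properties: every vertex lies in some bag; for every edge, both endpoints lie together in some bag; and for every vertex, the bags containing it form a connected subtree. Here vertex 2 appears in no bag, so the decomposition is invalid.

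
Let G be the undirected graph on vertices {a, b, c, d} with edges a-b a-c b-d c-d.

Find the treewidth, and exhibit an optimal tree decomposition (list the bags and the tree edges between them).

The largest bag has 3 vertices, giving width 2; this decomposition certifies tw(G) ≤ 2. The edges c–d–b–a–c form a cycle, so G is not a tree and its treewidth is at least 2. Hence tw(G) = 2 exactly.

Treewidth 2.
One optimal decomposition is:
Bags: B1 = {b, c, d}  B2 = {a, b, c}
Tree: B1–B2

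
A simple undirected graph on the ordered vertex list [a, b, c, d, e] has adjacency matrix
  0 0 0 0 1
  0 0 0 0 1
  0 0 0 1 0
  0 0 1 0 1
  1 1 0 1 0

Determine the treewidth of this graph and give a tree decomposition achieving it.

Every bag has size at most 2, so the width is 2 − 1 = 1 and tw(G) ≤ 1. Any graph with an edge has treewidth ≥ 1, and G has the edge a–e. The upper and lower bounds meet at 1, so that is the treewidth.

Treewidth 1.
One such decomposition:
Bags: B1 = {a, e}  B2 = {d, e}  B3 = {b, e}  B4 = {c, d}
Tree: B1–B2, B2–B3, B2–B4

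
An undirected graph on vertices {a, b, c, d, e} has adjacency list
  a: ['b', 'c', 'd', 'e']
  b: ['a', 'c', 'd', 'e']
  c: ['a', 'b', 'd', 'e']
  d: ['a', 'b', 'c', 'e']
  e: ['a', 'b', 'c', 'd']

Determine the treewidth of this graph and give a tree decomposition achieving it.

A single bag containing all 5 vertices is trivially a valid decomposition of width 4. On the other hand G contains the 5-clique {a, b, c, d, e}. A clique must lie in a single bag of any decomposition, so no decomposition can have width below 4. Hence tw(G) = 4 exactly.

Treewidth 4.
One optimal decomposition is:
Bags: B1 = {a, b, c, d, e}
Tree: (single bag)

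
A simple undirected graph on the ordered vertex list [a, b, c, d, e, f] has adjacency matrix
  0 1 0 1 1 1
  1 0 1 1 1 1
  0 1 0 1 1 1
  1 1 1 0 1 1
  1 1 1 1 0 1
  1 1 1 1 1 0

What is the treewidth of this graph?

A width-4 tree decomposition is:
Bags: B1 = {b, c, d, e, f}  B2 = {a, b, d, e, f}
Tree: B1–B2
Every bag has size at most 5, so the width is 5 − 1 = 4 and tw(G) ≤ 4. On the other hand G contains the 5-clique {b, c, d, e, f}. A clique must lie in a single bag of any decomposition, so no decomposition can have width below 4. Therefore the treewidth is 4.

4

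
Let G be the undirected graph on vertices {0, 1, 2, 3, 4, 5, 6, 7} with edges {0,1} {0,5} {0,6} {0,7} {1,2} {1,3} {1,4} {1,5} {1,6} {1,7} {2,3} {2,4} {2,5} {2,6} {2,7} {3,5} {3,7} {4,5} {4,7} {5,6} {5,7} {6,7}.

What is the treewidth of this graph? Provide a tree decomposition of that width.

Every bag has size at most 5, so the width is 5 − 1 = 4 and tw(G) ≤ 4. On the other hand G contains the 5-clique {0, 1, 5, 6, 7}. A clique must lie in a single bag of any decomposition, so no decomposition can have width below 4. Hence tw(G) = 4 exactly.

Treewidth 4.
Bags: B1 = {1, 2, 3, 5, 7}  B2 = {1, 2, 4, 5, 7}  B3 = {1, 2, 5, 6, 7}  B4 = {0, 1, 5, 6, 7}
Tree: B1–B2, B1–B3, B3–B4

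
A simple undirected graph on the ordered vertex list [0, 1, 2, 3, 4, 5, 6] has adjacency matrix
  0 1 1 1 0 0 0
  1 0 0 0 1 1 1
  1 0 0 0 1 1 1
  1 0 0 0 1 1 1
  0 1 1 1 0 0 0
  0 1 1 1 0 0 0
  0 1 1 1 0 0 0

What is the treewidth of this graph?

A width-3 tree decomposition is:
Bags: B1 = {0, 1, 2, 3}  B2 = {1, 2, 3, 5}  B3 = {1, 2, 3, 4}  B4 = {1, 2, 3, 6}
Tree: B1–B2, B2–B3, B3–B4
Every bag has size at most 4, so the width is 4 − 1 = 3 and tw(G) ≤ 3. For the lower bound: the 4 vertex sets {0,2}, {3,5}, {1}, {4} are disjoint, each induces a connected subgraph, and every pair is joined by at least one edge of G. Contracting each set to a single vertex therefore yields K_{4} as a minor, and since treewidth is minor-monotone, tw(G) ≥ tw(K_{4}) = 3. The upper and lower bounds meet at 3, so that is the treewidth.

3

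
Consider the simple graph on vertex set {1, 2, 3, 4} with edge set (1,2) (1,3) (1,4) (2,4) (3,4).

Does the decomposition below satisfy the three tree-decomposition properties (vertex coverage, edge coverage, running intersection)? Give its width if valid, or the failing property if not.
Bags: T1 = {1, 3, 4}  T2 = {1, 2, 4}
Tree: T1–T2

Checking the three conditions: (i) the bags cover all of {1, 2, 3, 4}; (ii) for each edge, some bag contains both endpoints; (iii) the bags containing any fixed vertex form a subtree. All hold, so the decomposition is valid with width 3 − 1 = 2.

Yes; width 2.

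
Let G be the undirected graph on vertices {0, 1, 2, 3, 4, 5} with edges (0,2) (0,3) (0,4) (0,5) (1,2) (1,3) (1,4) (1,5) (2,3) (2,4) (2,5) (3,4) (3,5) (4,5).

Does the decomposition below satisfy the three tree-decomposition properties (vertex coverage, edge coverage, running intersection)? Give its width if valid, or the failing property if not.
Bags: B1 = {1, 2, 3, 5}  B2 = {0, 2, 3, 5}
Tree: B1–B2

No — vertex 4 appears in no bag.

A tree decomposition must satisfy three properties: every vertex lies in some bag; for every edge, both endpoints lie together in some bag; and for every vertex, the bags containing it form a connected subtree. Here vertex 4 appears in no bag, so the decomposition is invalid.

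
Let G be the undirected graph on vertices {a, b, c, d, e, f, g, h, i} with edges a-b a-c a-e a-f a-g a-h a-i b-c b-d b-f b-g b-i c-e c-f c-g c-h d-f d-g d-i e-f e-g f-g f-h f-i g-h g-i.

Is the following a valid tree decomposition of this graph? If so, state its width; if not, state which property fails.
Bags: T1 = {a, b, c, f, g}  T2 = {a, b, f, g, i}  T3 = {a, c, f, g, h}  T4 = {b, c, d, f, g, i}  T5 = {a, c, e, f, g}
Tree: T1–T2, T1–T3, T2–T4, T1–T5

A tree decomposition must satisfy three properties: every vertex lies in some bag; for every edge, both endpoints lie together in some bag; and for every vertex, the bags containing it form a connected subtree. Here bags containing vertex c are not connected in the tree, so the decomposition is invalid.

No — bags containing vertex c are not connected in the tree.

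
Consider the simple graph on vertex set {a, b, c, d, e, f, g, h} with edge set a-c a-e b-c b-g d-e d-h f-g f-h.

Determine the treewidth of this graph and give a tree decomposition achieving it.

The largest bag has 3 vertices, giving width 2; this decomposition certifies tw(G) ≤ 2. The edges e–a–c–b–g–f–h–d–e form a cycle, so G is not a tree and its treewidth is at least 2. Combining the bounds, tw(G) = 2.

Treewidth 2.
Bags: B1 = {a, c, e}  B2 = {b, c, e}  B3 = {b, e, g}  B4 = {e, f, g}  B5 = {e, f, h}  B6 = {d, e, h}
Tree: B1–B2, B2–B3, B3–B4, B4–B5, B5–B6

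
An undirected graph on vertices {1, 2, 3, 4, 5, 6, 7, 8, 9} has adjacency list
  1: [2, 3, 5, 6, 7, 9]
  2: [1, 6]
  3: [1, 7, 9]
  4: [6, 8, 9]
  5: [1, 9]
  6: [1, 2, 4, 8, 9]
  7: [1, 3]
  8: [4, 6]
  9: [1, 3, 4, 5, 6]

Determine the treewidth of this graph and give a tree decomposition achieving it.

Treewidth 2.
One optimal decomposition is:
Bags: B1 = {1, 6, 9}  B2 = {1, 3, 9}  B3 = {1, 2, 6}  B4 = {1, 3, 7}  B5 = {1, 5, 9}  B6 = {4, 6, 9}  B7 = {4, 6, 8}
Tree: B1–B2, B1–B3, B2–B4, B1–B5, B1–B6, B6–B7

Each bag holds 3 vertices, so the decomposition has width 2, which upper-bounds the treewidth. Conversely, {4, 6, 8} is a clique of size 3, and the vertices of any clique must share a bag in every tree decomposition; so some bag has ≥ 3 vertices and tw(G) ≥ 2. Therefore the treewidth is 2.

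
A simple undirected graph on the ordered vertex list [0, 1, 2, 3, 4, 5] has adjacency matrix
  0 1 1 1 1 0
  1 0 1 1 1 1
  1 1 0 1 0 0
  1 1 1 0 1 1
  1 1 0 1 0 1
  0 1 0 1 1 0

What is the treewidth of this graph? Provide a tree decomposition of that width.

Treewidth 3.
One optimal decomposition is:
Bags: B1 = {0, 1, 2, 3}  B2 = {0, 1, 3, 4}  B3 = {1, 3, 4, 5}
Tree: B1–B2, B2–B3

Every bag has size at most 4, so the width is 4 − 1 = 3 and tw(G) ≤ 3. For the lower bound, the 4 vertices {0, 1, 2, 3} are pairwise adjacent, and any tree decomposition puts a clique entirely inside one bag — forcing width ≥ 3. The upper and lower bounds meet at 3, so that is the treewidth.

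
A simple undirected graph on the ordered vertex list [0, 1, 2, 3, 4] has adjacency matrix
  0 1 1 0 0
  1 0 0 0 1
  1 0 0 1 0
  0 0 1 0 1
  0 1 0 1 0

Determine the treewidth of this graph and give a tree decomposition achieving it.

Treewidth 2.
One such decomposition:
Bags: B1 = {0, 2, 3}  B2 = {0, 1, 3}  B3 = {1, 3, 4}
Tree: B1–B2, B2–B3

The largest bag has 3 vertices, giving width 2; this decomposition certifies tw(G) ≤ 2. For the lower bound, G contains the cycle 3–2–0–1–4–3, so G is not a forest; only forests have treewidth ≤ 1, hence tw(G) ≥ 2. Therefore the treewidth is 2.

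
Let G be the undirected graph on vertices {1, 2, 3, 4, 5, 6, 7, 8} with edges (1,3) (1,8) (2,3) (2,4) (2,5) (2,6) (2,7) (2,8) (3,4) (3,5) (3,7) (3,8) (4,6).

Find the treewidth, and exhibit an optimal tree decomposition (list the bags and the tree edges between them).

Each bag holds 3 vertices, so the decomposition has width 2, which upper-bounds the treewidth. Conversely, {1, 3, 8} is a clique of size 3, and the vertices of any clique must share a bag in every tree decomposition; so some bag has ≥ 3 vertices and tw(G) ≥ 2. The upper and lower bounds meet at 2, so that is the treewidth.

Treewidth 2.
One such decomposition:
Bags: B1 = {2, 3, 5}  B2 = {2, 3, 8}  B3 = {2, 3, 7}  B4 = {1, 3, 8}  B5 = {2, 3, 4}  B6 = {2, 4, 6}
Tree: B1–B2, B2–B3, B2–B4, B2–B5, B5–B6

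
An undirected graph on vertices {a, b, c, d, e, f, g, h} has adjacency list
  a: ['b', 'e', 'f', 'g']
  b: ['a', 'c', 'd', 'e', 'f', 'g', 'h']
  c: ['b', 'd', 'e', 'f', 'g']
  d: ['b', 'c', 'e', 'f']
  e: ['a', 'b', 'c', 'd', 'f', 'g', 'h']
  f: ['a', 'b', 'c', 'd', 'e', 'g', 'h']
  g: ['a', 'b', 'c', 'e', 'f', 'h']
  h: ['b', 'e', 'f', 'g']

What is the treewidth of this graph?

A width-4 tree decomposition is:
Bags: B1 = {a, b, e, f, g}  B2 = {b, c, e, f, g}  B3 = {b, e, f, g, h}  B4 = {b, c, d, e, f}
Tree: B1–B2, B2–B3, B2–B4
The largest bag has 5 vertices, giving width 4; this decomposition certifies tw(G) ≤ 4. For the lower bound, the 5 vertices {b, c, d, e, f} are pairwise adjacent, and any tree decomposition puts a clique entirely inside one bag — forcing width ≥ 4. Hence tw(G) = 4 exactly.

4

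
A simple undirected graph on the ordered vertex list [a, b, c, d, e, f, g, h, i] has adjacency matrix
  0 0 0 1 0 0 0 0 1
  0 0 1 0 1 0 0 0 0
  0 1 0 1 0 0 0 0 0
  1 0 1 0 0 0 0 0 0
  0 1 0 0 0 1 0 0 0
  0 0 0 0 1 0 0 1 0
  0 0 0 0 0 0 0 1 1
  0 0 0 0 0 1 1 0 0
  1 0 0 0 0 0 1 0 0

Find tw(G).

2

A width-2 tree decomposition is:
Bags: B1 = {a, d, i}  B2 = {d, g, i}  B3 = {d, g, h}  B4 = {d, f, h}  B5 = {d, e, f}  B6 = {b, d, e}  B7 = {b, c, d}
Tree: B1–B2, B2–B3, B3–B4, B4–B5, B5–B6, B6–B7
Every bag has size at most 3, so the width is 3 − 1 = 2 and tw(G) ≤ 2. For the lower bound, G contains the cycle d–a–i–g–h–f–e–b–c–d, so G is not a forest; only forests have treewidth ≤ 1, hence tw(G) ≥ 2. Combining the bounds, tw(G) = 2.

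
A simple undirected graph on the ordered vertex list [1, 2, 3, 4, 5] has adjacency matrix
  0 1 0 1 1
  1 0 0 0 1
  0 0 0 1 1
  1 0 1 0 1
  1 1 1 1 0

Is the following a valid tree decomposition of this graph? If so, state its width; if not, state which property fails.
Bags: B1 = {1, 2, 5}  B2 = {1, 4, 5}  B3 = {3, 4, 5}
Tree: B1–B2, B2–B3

Vertex coverage: the bags together contain {1, 2, 3, 4, 5}, the full vertex set. Edge coverage: each edge of G has both endpoints in at least one bag. Running intersection: for every vertex, the bags containing it form a connected subtree. All three properties hold, so this is a valid tree decomposition of width max|bag| − 1 = 2, and hence tw(G) ≤ 2.

Yes; width 2.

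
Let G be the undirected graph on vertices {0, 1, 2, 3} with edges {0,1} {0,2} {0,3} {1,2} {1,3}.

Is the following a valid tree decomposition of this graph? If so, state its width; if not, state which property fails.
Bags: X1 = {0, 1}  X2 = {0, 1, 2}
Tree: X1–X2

No — vertex 3 appears in no bag.

A tree decomposition must satisfy three properties: every vertex lies in some bag; for every edge, both endpoints lie together in some bag; and for every vertex, the bags containing it form a connected subtree. Here vertex 3 appears in no bag, so the decomposition is invalid.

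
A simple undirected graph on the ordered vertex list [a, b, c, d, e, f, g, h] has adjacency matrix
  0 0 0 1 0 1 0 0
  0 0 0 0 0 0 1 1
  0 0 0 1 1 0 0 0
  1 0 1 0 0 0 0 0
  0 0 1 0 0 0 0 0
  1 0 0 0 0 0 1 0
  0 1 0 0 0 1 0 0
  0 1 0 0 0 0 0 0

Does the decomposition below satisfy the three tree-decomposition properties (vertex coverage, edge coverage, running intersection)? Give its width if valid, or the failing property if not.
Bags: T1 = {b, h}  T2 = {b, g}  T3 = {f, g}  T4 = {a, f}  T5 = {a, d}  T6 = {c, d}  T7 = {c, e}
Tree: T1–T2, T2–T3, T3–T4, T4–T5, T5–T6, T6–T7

Every vertex of G appears in some bag (union = {a, b, c, d, e, f, g, h}); every edge is covered by a bag; and for each vertex v the set of bags containing v is connected in the bag tree. The decomposition is therefore valid. The largest bag has 2 vertices, so the width is 1.

Yes; width 1.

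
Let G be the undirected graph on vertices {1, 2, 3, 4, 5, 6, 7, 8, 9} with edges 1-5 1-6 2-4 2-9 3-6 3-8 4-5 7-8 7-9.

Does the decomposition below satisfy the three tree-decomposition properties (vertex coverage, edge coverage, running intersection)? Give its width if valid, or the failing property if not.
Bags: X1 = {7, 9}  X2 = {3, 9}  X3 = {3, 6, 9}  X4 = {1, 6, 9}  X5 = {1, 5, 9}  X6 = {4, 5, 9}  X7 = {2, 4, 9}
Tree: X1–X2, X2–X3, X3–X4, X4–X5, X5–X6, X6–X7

No — vertex 8 appears in no bag.

A tree decomposition must satisfy three properties: every vertex lies in some bag; for every edge, both endpoints lie together in some bag; and for every vertex, the bags containing it form a connected subtree. Here vertex 8 appears in no bag, so the decomposition is invalid.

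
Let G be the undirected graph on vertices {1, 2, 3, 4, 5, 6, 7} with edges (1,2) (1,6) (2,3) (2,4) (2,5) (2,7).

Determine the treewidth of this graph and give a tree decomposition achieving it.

Each bag holds 2 vertices, so the decomposition has width 1, which upper-bounds the treewidth. Since G has at least one edge (e.g. 1–2), it is not an edgeless graph, so tw(G) ≥ 1. The upper and lower bounds meet at 1, so that is the treewidth.

Treewidth 1.
One optimal decomposition is:
Bags: B1 = {1, 2}  B2 = {2, 5}  B3 = {2, 7}  B4 = {1, 6}  B5 = {2, 4}  B6 = {2, 3}
Tree: B1–B2, B2–B3, B1–B4, B2–B5, B2–B6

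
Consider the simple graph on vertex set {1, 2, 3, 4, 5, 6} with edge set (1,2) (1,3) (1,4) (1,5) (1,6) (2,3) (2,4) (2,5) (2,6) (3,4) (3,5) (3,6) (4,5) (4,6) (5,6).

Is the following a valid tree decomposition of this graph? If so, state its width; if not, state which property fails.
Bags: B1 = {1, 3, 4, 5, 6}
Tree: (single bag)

No — vertex 2 appears in no bag.

A tree decomposition must satisfy three properties: every vertex lies in some bag; for every edge, both endpoints lie together in some bag; and for every vertex, the bags containing it form a connected subtree. Here vertex 2 appears in no bag, so the decomposition is invalid.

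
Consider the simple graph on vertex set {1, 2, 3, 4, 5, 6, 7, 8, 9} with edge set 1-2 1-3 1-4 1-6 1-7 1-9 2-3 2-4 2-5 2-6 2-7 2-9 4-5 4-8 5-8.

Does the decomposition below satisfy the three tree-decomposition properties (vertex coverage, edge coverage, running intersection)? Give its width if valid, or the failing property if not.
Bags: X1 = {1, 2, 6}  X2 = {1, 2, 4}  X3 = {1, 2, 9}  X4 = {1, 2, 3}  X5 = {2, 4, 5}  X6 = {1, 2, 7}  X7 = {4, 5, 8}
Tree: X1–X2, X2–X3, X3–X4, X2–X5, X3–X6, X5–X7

Yes; width 2.

Every vertex of G appears in some bag (union = {1, 2, 3, 4, 5, 6, 7, 8, 9}); every edge is covered by a bag; and for each vertex v the set of bags containing v is connected in the bag tree. The decomposition is therefore valid. The largest bag has 3 vertices, so the width is 2.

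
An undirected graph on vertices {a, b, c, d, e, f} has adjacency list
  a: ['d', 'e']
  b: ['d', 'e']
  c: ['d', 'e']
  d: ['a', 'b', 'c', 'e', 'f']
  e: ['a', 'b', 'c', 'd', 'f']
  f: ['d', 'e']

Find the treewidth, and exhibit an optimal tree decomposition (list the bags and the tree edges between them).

The largest bag has 3 vertices, giving width 2; this decomposition certifies tw(G) ≤ 2. Conversely, {d, e, f} is a clique of size 3, and the vertices of any clique must share a bag in every tree decomposition; so some bag has ≥ 3 vertices and tw(G) ≥ 2. The upper and lower bounds meet at 2, so that is the treewidth.

Treewidth 2.
One such decomposition:
Bags: B1 = {b, d, e}  B2 = {a, d, e}  B3 = {d, e, f}  B4 = {c, d, e}
Tree: B1–B2, B2–B3, B3–B4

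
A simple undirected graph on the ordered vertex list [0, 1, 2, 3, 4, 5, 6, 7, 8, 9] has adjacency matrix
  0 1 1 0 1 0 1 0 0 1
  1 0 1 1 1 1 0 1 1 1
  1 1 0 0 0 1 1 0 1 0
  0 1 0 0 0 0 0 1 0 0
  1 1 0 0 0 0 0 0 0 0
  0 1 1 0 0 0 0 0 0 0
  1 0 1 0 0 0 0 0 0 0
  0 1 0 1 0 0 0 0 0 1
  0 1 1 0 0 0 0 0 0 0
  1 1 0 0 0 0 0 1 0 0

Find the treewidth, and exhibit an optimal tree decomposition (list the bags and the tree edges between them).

Every bag has size at most 3, so the width is 3 − 1 = 2 and tw(G) ≤ 2. For the lower bound, the 3 vertices {0, 1, 9} are pairwise adjacent, and any tree decomposition puts a clique entirely inside one bag — forcing width ≥ 2. Combining the bounds, tw(G) = 2.

Treewidth 2.
One such decomposition:
Bags: B1 = {1, 2, 5}  B2 = {0, 1, 2}  B3 = {1, 2, 8}  B4 = {0, 1, 9}  B5 = {0, 1, 4}  B6 = {1, 7, 9}  B7 = {0, 2, 6}  B8 = {1, 3, 7}
Tree: B1–B2, B1–B3, B2–B4, B2–B5, B4–B6, B2–B7, B6–B8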